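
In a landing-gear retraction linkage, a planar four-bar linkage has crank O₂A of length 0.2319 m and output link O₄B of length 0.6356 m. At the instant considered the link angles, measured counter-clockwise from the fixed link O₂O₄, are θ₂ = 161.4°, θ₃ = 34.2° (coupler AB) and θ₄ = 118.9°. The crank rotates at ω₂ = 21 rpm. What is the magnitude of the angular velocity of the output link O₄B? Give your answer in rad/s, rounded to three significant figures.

ω₂ = 2.199 rad/s (from 21 rpm).
Differentiating the loop-closure r₂e^{iθ₂}+r₃e^{iθ₃}=r₁+r₄e^{iθ₄} gives r₂ω₂e^{iθ₂}+r₃ω₃e^{iθ₃}=r₄ω₄e^{iθ₄}.
Eliminating the other unknown: ω₄ = r₂ω₂ sin(θ₂−θ₃) / [r₄ sin(θ₄−θ₃)].
Numerator sine = +0.79653; denominator sine = +0.99572.
Result = 0.2319·2.199·(+0.79653) / (0.6356·(+0.99572)) = +0.64184 rad/s; magnitude 0.64184 rad/s.

0.642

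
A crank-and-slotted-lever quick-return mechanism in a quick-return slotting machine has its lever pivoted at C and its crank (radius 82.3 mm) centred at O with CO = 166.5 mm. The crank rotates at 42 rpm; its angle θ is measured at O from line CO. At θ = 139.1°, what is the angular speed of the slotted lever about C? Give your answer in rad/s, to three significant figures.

ω = 4.398 rad/s (from 42 rpm).
Crank pin A relative to C: A = (d + r cosθ, r sinθ); lever angle φ = atan2(r sinθ, d + r cosθ).
Differentiating tanφ: φ̇ = rω(d cosθ + r)/(d² + r² + 2dr cosθ).
d² + r² + 2dr cosθ = |CA|² = 0.0137807 m²;  d cosθ + r = -0.04355 m.
|ω_lever| = |0.0823·4.398·-0.04355| / 0.0137807 = 1.1439 rad/s.

1.14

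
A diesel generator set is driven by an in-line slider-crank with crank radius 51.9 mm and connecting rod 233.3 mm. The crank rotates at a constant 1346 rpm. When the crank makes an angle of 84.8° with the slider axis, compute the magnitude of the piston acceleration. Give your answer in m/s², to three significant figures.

ω = 2π·1346/60 = 141 rad/s
x(θ) = r cosθ + √(L² − r² sin²θ); with ω constant, a = ω²·d²x/dθ².
d²x/dθ² = −r cosθ − r²(cos2θ)/√u − r⁴ sin²2θ/(4u^{3/2}),  u = L² − r² sin²θ = 0.0517574 m².
Substituting r = 0.0519 m, L = 0.2333 m, θ = 84.8°: d²x/dθ² = +0.0069365 m.
a = ω²·d²x/dθ² = (141)²·(+0.0069365) = +137.81 m/s²;  |a| = 137.81 m/s².

138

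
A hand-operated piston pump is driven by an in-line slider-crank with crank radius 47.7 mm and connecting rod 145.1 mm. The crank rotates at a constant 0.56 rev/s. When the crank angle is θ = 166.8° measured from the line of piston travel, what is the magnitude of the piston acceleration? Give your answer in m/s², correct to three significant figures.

0.400

ω = 2π·0.56 = 3.519 rad/s
x(θ) = r cosθ + √(L² − r² sin²θ); with ω constant, a = ω²·d²x/dθ².
d²x/dθ² = −r cosθ − r²(cos2θ)/√u − r⁴ sin²2θ/(4u^{3/2}),  u = L² − r² sin²θ = 0.0209354 m².
Substituting r = 0.0477 m, L = 0.1451 m, θ = 166.8°: d²x/dθ² = +0.03227 m.
a = ω²·d²x/dθ² = (3.519)²·(+0.03227) = +0.39952 m/s²;  |a| = 0.39952 m/s².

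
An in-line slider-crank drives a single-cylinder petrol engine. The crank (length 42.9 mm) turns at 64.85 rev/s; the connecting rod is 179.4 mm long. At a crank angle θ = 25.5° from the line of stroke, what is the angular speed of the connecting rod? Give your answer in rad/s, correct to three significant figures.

88.4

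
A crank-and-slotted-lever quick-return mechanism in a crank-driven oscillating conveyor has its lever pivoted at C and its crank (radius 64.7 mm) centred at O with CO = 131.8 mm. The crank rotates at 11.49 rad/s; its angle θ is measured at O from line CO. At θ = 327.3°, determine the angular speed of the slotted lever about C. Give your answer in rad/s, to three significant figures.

3.64

ω = 11.49 rad/s
Crank pin A relative to C: A = (d + r cosθ, r sinθ); lever angle φ = atan2(r sinθ, d + r cosθ).
Differentiating tanφ: φ̇ = rω(d cosθ + r)/(d² + r² + 2dr cosθ).
d² + r² + 2dr cosθ = |CA|² = 0.0359092 m²;  d cosθ + r = +0.17561 m.
|ω_lever| = |0.0647·11.49·+0.17561| / 0.0359092 = 3.6356 rad/s.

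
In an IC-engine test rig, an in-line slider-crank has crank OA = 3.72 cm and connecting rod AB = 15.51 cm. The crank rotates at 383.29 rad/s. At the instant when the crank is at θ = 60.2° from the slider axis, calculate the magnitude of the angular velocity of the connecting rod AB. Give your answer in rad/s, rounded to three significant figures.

46.7

ω = 383.3 rad/s
The rod makes angle φ with the slider axis where L sinφ = r sinθ; differentiating, L cosφ·φ̇ = r ω cosθ.
L cosφ = √(L² − r² sin²θ) = 0.1517 m.
|ω_rod| = r ω |cosθ| / √(L² − r² sin²θ) = 0.0372·383.3·0.49697/0.1517 = 46.71 rad/s.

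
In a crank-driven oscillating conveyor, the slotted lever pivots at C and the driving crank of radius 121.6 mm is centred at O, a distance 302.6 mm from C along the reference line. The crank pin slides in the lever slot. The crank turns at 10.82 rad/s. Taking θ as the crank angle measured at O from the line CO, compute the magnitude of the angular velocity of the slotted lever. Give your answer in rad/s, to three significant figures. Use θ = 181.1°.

ω = 10.82 rad/s
Crank pin A relative to C: A = (d + r cosθ, r sinθ); lever angle φ = atan2(r sinθ, d + r cosθ).
Differentiating tanφ: φ̇ = rω(d cosθ + r)/(d² + r² + 2dr cosθ).
d² + r² + 2dr cosθ = |CA|² = 0.0327746 m²;  d cosθ + r = -0.18094 m.
|ω_lever| = |0.1216·10.82·-0.18094| / 0.0327746 = 7.2639 rad/s.

7.26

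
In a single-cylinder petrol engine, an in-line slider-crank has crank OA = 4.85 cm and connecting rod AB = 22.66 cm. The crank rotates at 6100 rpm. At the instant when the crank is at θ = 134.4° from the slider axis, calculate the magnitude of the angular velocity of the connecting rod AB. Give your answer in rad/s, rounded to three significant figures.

96.8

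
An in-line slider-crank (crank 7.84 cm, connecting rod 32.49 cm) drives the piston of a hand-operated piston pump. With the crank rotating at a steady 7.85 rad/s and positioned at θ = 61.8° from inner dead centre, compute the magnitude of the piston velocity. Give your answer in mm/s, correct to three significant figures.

606

ω = 7.85 rad/s
For an in-line slider-crank, x = r cosθ + √(L² − r² sin²θ), so v = −rω sinθ·[1 + r cosθ/√(L² − r² sin²θ)].
With r = 0.0784 m, L = 0.3249 m, θ = 61.8°: √(L² − r² sin²θ) = 0.31747 m.
v = −0.0784·7.85·0.88130·[1 + 0.0784·0.47255/0.31747] = -0.60569 m/s.
|v| = 0.60569 m/s = 605.69 mm/s.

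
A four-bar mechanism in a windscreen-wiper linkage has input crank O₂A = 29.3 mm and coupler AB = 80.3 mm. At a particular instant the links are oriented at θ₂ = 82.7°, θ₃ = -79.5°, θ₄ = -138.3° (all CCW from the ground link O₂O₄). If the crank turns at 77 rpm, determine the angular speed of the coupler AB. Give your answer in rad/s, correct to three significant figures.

ω₂ = 8.063 rad/s (from 77 rpm).
Differentiating the loop-closure r₂e^{iθ₂}+r₃e^{iθ₃}=r₁+r₄e^{iθ₄} gives r₂ω₂e^{iθ₂}+r₃ω₃e^{iθ₃}=r₄ω₄e^{iθ₄}.
Eliminating the other unknown: ω₃ = r₂ω₂ sin(θ₄−θ₂) / [r₃ sin(θ₃−θ₄)].
Numerator sine = +0.65606; denominator sine = +0.85536.
Result = 0.0293·8.063·(+0.65606) / (0.0803·(+0.85536)) = +2.2566 rad/s; magnitude 2.2566 rad/s.

2.26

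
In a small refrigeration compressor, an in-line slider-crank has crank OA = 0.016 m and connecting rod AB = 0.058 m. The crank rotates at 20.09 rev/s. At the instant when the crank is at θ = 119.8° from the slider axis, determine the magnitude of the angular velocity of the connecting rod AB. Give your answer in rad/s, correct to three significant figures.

ω = 126.2 rad/s (converted from 20.09 rev/s).
The rod makes angle φ with the slider axis where L sinφ = r sinθ; differentiating, L cosφ·φ̇ = r ω cosθ.
L cosφ = √(L² − r² sin²θ) = 0.056314 m.
|ω_rod| = r ω |cosθ| / √(L² − r² sin²θ) = 0.016·126.2·0.49697/0.056314 = 17.824 rad/s.

17.8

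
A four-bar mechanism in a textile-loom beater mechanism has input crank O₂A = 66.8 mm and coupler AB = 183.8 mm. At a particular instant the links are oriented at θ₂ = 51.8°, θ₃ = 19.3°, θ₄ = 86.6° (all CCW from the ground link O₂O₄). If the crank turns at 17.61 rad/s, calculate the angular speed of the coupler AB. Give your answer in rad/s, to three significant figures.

3.96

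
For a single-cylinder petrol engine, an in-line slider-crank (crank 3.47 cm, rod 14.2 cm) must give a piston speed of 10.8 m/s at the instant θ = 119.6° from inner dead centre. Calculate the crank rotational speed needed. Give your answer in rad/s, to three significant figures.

408

For an in-line slider-crank, |v_piston| = rω|sinθ|·[1 + r cosθ/√(L² − r² sin²θ)].
With r = 0.0347 m, L = 0.142 m, θ = 119.6°: the bracketed kinematic factor |dx/dθ| = 0.026445 m.
ω = v/|dx/dθ| = 10.8/0.026445 = 408.4 rad/s.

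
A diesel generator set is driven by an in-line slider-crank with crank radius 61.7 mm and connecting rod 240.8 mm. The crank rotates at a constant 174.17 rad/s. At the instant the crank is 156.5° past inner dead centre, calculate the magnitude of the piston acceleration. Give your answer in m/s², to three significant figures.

ω = 174.2 rad/s
x(θ) = r cosθ + √(L² − r² sin²θ); with ω constant, a = ω²·d²x/dθ².
d²x/dθ² = −r cosθ − r²(cos2θ)/√u − r⁴ sin²2θ/(4u^{3/2}),  u = L² − r² sin²θ = 0.0573793 m².
Substituting r = 0.0617 m, L = 0.2408 m, θ = 156.5°: d²x/dθ² = +0.045603 m.
a = ω²·d²x/dθ² = (174.2)²·(+0.045603) = +1383.4 m/s²;  |a| = 1383.4 m/s².

1380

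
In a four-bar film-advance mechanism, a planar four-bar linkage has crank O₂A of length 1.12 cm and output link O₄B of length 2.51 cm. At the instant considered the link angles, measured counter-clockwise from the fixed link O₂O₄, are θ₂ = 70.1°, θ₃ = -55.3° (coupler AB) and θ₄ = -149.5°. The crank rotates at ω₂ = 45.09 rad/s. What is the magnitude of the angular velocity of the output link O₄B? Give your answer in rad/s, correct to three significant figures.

16.4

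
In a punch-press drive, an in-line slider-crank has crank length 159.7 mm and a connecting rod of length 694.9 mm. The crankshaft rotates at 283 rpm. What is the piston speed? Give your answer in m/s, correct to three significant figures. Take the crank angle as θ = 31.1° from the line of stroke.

2.93

ω = 2π·283/60 = 29.64 rad/s
For an in-line slider-crank, x = r cosθ + √(L² − r² sin²θ), so v = −rω sinθ·[1 + r cosθ/√(L² − r² sin²θ)].
With r = 0.1597 m, L = 0.6949 m, θ = 31.1°: √(L² − r² sin²θ) = 0.68999 m.
v = −0.1597·29.64·0.51653·[1 + 0.1597·0.85627/0.68999] = -2.9292 m/s.
|v| = 2.9292 m/s.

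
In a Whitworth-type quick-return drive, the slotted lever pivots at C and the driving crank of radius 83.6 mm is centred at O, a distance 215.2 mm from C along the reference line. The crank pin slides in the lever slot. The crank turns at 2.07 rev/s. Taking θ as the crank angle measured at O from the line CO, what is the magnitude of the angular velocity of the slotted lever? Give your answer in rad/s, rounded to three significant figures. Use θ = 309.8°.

ω = 13.01 rad/s (from 2.07 rev/s).
Crank pin A relative to C: A = (d + r cosθ, r sinθ); lever angle φ = atan2(r sinθ, d + r cosθ).
Differentiating tanφ: φ̇ = rω(d cosθ + r)/(d² + r² + 2dr cosθ).
d² + r² + 2dr cosθ = |CA|² = 0.0763321 m²;  d cosθ + r = +0.22135 m.
|ω_lever| = |0.0836·13.01·+0.22135| / 0.0763321 = 3.1531 rad/s.

3.15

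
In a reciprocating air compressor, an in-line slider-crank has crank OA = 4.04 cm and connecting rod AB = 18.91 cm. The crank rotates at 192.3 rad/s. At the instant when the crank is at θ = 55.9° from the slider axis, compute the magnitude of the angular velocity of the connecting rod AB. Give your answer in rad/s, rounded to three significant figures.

ω = 192.3 rad/s
The rod makes angle φ with the slider axis where L sinφ = r sinθ; differentiating, L cosφ·φ̇ = r ω cosθ.
L cosφ = √(L² − r² sin²θ) = 0.18612 m.
|ω_rod| = r ω |cosθ| / √(L² − r² sin²θ) = 0.0404·192.3·0.56064/0.18612 = 23.402 rad/s.

23.4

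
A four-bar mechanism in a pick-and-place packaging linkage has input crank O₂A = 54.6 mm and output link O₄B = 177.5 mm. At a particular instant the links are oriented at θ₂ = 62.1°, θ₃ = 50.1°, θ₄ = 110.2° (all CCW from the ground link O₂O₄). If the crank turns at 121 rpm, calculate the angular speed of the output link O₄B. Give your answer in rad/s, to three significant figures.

0.935

ω₂ = 12.67 rad/s (from 121 rpm).
Differentiating the loop-closure r₂e^{iθ₂}+r₃e^{iθ₃}=r₁+r₄e^{iθ₄} gives r₂ω₂e^{iθ₂}+r₃ω₃e^{iθ₃}=r₄ω₄e^{iθ₄}.
Eliminating the other unknown: ω₄ = r₂ω₂ sin(θ₂−θ₃) / [r₄ sin(θ₄−θ₃)].
Numerator sine = +0.20791; denominator sine = +0.86690.
Result = 0.0546·12.67·(+0.20791) / (0.1775·(+0.86690)) = +0.9348 rad/s; magnitude 0.9348 rad/s.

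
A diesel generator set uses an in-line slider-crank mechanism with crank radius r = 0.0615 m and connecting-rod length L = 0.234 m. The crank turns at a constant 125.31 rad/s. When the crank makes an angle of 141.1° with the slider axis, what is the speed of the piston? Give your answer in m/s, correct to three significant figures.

3.84

ω = 125.3 rad/s
For an in-line slider-crank, x = r cosθ + √(L² − r² sin²θ), so v = −rω sinθ·[1 + r cosθ/√(L² − r² sin²θ)].
With r = 0.0615 m, L = 0.234 m, θ = 141.1°: √(L² − r² sin²θ) = 0.23079 m.
v = −0.0615·125.3·0.62796·[1 + 0.0615·-0.77824/0.23079] = -3.8358 m/s.
|v| = 3.8358 m/s.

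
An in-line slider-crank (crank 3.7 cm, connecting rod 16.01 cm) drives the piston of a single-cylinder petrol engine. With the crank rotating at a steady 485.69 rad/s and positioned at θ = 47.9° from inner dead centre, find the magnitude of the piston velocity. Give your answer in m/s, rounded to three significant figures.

ω = 485.7 rad/s
For an in-line slider-crank, x = r cosθ + √(L² − r² sin²θ), so v = −rω sinθ·[1 + r cosθ/√(L² − r² sin²θ)].
With r = 0.037 m, L = 0.1601 m, θ = 47.9°: √(L² − r² sin²θ) = 0.15773 m.
v = −0.037·485.7·0.74198·[1 + 0.037·0.67043/0.15773] = -15.431 m/s.
|v| = 15.431 m/s.

15.4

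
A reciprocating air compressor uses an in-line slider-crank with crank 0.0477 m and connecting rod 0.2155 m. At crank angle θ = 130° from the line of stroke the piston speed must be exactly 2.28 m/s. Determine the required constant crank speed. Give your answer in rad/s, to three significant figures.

72.9

For an in-line slider-crank, |v_piston| = rω|sinθ|·[1 + r cosθ/√(L² − r² sin²θ)].
With r = 0.0477 m, L = 0.2155 m, θ = 130°: the bracketed kinematic factor |dx/dθ| = 0.031265 m.
ω = v/|dx/dθ| = 2.28/0.031265 = 72.925 rad/s.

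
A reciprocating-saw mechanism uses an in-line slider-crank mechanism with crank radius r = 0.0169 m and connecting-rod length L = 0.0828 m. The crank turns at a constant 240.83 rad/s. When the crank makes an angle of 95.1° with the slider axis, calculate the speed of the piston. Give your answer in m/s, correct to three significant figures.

ω = 240.8 rad/s
For an in-line slider-crank, x = r cosθ + √(L² − r² sin²θ), so v = −rω sinθ·[1 + r cosθ/√(L² − r² sin²θ)].
With r = 0.0169 m, L = 0.0828 m, θ = 95.1°: √(L² − r² sin²θ) = 0.081071 m.
v = −0.0169·240.8·0.99604·[1 + 0.0169·-0.08889/0.081071] = -3.9788 m/s.
|v| = 3.9788 m/s.

3.98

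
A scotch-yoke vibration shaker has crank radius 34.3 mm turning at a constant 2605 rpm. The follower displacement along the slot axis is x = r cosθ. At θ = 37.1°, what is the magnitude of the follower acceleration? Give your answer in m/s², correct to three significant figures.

ω = 272.8 rad/s (from 2605 rpm).
x = r cosθ ⇒ ẍ = −rω² cosθ (ω constant).
|a| = rω²|cosθ| = 0.0343·(272.8)²·|cos 37.1°| = 2035.8 m/s².

2040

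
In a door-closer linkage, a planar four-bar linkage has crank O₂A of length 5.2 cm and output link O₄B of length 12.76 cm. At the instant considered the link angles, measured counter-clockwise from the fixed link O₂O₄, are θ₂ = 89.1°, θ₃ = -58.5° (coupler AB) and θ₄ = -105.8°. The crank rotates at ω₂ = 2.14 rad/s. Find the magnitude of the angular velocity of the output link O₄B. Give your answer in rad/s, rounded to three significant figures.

ω₂ = 2.14 rad/s
Differentiating the loop-closure r₂e^{iθ₂}+r₃e^{iθ₃}=r₁+r₄e^{iθ₄} gives r₂ω₂e^{iθ₂}+r₃ω₃e^{iθ₃}=r₄ω₄e^{iθ₄}.
Eliminating the other unknown: ω₄ = r₂ω₂ sin(θ₂−θ₃) / [r₄ sin(θ₄−θ₃)].
Numerator sine = +0.53583; denominator sine = -0.73491.
Result = 0.052·2.14·(+0.53583) / (0.1276·(-0.73491)) = -0.63585 rad/s; magnitude 0.63585 rad/s.

0.636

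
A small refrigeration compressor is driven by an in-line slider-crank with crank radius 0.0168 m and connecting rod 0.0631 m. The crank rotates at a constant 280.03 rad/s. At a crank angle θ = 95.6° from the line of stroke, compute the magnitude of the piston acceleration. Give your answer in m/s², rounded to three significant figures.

ω = 280 rad/s
x(θ) = r cosθ + √(L² − r² sin²θ); with ω constant, a = ω²·d²x/dθ².
d²x/dθ² = −r cosθ − r²(cos2θ)/√u − r⁴ sin²2θ/(4u^{3/2}),  u = L² − r² sin²θ = 0.00370206 m².
Substituting r = 0.0168 m, L = 0.0631 m, θ = 95.6°: d²x/dθ² = +0.0061864 m.
a = ω²·d²x/dθ² = (280)²·(+0.0061864) = +485.12 m/s²;  |a| = 485.12 m/s².

485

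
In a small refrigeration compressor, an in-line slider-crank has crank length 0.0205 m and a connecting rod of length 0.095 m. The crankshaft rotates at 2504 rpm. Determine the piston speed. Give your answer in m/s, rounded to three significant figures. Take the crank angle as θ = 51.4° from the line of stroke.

ω = 2π·2504/60 = 262.2 rad/s
For an in-line slider-crank, x = r cosθ + √(L² − r² sin²θ), so v = −rω sinθ·[1 + r cosθ/√(L² − r² sin²θ)].
With r = 0.0205 m, L = 0.095 m, θ = 51.4°: √(L² − r² sin²θ) = 0.093639 m.
v = −0.0205·262.2·0.78152·[1 + 0.0205·0.62388/0.093639] = -4.7748 m/s.
|v| = 4.7748 m/s.

4.77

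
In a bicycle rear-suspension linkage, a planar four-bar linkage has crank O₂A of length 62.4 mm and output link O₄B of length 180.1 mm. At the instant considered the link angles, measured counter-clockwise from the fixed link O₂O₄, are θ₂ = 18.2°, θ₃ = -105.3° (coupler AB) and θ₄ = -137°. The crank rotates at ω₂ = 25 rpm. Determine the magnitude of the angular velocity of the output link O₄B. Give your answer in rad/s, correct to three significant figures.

ω₂ = 2.618 rad/s (from 25 rpm).
Differentiating the loop-closure r₂e^{iθ₂}+r₃e^{iθ₃}=r₁+r₄e^{iθ₄} gives r₂ω₂e^{iθ₂}+r₃ω₃e^{iθ₃}=r₄ω₄e^{iθ₄}.
Eliminating the other unknown: ω₄ = r₂ω₂ sin(θ₂−θ₃) / [r₄ sin(θ₄−θ₃)].
Numerator sine = +0.83389; denominator sine = -0.52547.
Result = 0.0624·2.618·(+0.83389) / (0.1801·(-0.52547)) = -1.4395 rad/s; magnitude 1.4395 rad/s.

1.44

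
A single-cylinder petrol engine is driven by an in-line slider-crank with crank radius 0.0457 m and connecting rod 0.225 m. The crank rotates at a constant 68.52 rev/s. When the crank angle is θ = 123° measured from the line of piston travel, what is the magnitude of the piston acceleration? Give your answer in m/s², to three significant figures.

ω = 2π·68.5 = 430.5 rad/s
x(θ) = r cosθ + √(L² − r² sin²θ); with ω constant, a = ω²·d²x/dθ².
d²x/dθ² = −r cosθ − r²(cos2θ)/√u − r⁴ sin²2θ/(4u^{3/2}),  u = L² − r² sin²θ = 0.049156 m².
Substituting r = 0.0457 m, L = 0.225 m, θ = 123°: d²x/dθ² = +0.028638 m.
a = ω²·d²x/dθ² = (430.5)²·(+0.028638) = +5308.1 m/s²;  |a| = 5308.1 m/s².

5310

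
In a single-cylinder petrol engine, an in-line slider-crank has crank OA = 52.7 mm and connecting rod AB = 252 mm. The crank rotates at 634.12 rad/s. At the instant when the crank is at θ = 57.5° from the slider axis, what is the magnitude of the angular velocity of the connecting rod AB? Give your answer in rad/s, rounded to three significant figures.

ω = 634.1 rad/s
The rod makes angle φ with the slider axis where L sinφ = r sinθ; differentiating, L cosφ·φ̇ = r ω cosθ.
L cosφ = √(L² − r² sin²θ) = 0.24805 m.
|ω_rod| = r ω |cosθ| / √(L² − r² sin²θ) = 0.0527·634.1·0.53730/0.24805 = 72.387 rad/s.

72.4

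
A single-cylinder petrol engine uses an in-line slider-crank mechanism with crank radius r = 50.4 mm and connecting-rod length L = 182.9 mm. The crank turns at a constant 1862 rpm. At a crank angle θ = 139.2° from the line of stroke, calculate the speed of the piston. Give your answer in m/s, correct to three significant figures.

5.06

ω = 2π·1862/60 = 195 rad/s
For an in-line slider-crank, x = r cosθ + √(L² − r² sin²θ), so v = −rω sinθ·[1 + r cosθ/√(L² − r² sin²θ)].
With r = 0.0504 m, L = 0.1829 m, θ = 139.2°: √(L² − r² sin²θ) = 0.17991 m.
v = −0.0504·195·0.65342·[1 + 0.0504·-0.75700/0.17991] = -5.0597 m/s.
|v| = 5.0597 m/s.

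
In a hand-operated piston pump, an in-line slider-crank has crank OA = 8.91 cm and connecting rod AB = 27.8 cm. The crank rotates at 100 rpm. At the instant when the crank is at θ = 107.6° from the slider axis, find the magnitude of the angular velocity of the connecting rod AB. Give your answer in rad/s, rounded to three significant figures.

ω = 10.47 rad/s (converted from 100 rpm).
The rod makes angle φ with the slider axis where L sinφ = r sinθ; differentiating, L cosφ·φ̇ = r ω cosθ.
L cosφ = √(L² − r² sin²θ) = 0.26471 m.
|ω_rod| = r ω |cosθ| / √(L² − r² sin²θ) = 0.0891·10.47·0.30237/0.26471 = 1.0658 rad/s.

1.07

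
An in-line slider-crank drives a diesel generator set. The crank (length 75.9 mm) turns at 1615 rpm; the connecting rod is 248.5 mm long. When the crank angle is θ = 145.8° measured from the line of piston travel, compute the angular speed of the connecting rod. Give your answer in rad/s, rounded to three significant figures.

43.4

ω = 169.1 rad/s (converted from 1615 rpm).
The rod makes angle φ with the slider axis where L sinφ = r sinθ; differentiating, L cosφ·φ̇ = r ω cosθ.
L cosφ = √(L² − r² sin²θ) = 0.24481 m.
|ω_rod| = r ω |cosθ| / √(L² − r² sin²θ) = 0.0759·169.1·0.82708/0.24481 = 43.367 rad/s.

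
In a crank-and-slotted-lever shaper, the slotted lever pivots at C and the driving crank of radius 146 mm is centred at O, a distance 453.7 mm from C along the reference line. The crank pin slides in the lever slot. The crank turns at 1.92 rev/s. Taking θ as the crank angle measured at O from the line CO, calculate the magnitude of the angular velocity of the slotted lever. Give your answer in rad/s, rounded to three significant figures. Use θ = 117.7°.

0.690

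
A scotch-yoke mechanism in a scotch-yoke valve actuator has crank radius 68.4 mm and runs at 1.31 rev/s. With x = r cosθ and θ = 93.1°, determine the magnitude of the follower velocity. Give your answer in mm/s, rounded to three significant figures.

ω = 8.231 rad/s (from 1.31 rev/s).
x = r cosθ ⇒ ẋ = −rω sinθ.
|v| = rω|sinθ| = 0.0684·8.231·|sin 93.1°| = 0.56217 m/s = 562.17 mm/s.

562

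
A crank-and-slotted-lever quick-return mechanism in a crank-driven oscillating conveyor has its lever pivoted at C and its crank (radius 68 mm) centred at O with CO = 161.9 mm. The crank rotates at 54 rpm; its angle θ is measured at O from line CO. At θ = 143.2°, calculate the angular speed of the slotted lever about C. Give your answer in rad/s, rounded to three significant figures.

ω = 5.655 rad/s (from 54 rpm).
Crank pin A relative to C: A = (d + r cosθ, r sinθ); lever angle φ = atan2(r sinθ, d + r cosθ).
Differentiating tanφ: φ̇ = rω(d cosθ + r)/(d² + r² + 2dr cosθ).
d² + r² + 2dr cosθ = |CA|² = 0.0132048 m²;  d cosθ + r = -0.061638 m.
|ω_lever| = |0.068·5.655·-0.061638| / 0.0132048 = 1.7949 rad/s.

1.79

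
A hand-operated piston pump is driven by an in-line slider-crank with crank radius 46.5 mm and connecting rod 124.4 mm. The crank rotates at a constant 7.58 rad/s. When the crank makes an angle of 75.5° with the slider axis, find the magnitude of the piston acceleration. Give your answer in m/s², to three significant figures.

0.258

ω = 7.58 rad/s
x(θ) = r cosθ + √(L² − r² sin²θ); with ω constant, a = ω²·d²x/dθ².
d²x/dθ² = −r cosθ − r²(cos2θ)/√u − r⁴ sin²2θ/(4u^{3/2}),  u = L² − r² sin²θ = 0.0134487 m².
Substituting r = 0.0465 m, L = 0.1244 m, θ = 75.5°: d²x/dθ² = +0.0044886 m.
a = ω²·d²x/dθ² = (7.58)²·(+0.0044886) = +0.2579 m/s²;  |a| = 0.2579 m/s².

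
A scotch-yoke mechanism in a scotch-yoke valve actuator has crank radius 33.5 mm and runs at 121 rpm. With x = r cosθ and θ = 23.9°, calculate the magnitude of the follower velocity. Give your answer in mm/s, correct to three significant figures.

172

ω = 12.67 rad/s (from 121 rpm).
x = r cosθ ⇒ ẋ = −rω sinθ.
|v| = rω|sinθ| = 0.0335·12.67·|sin 23.9°| = 0.17198 m/s = 171.98 mm/s.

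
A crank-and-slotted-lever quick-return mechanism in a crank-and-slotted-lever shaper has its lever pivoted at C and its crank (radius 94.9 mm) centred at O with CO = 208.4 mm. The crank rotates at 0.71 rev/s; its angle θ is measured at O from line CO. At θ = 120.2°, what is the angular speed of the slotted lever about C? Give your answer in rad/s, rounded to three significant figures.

0.129

ω = 4.461 rad/s (from 0.71 rev/s).
Crank pin A relative to C: A = (d + r cosθ, r sinθ); lever angle φ = atan2(r sinθ, d + r cosθ).
Differentiating tanφ: φ̇ = rω(d cosθ + r)/(d² + r² + 2dr cosθ).
d² + r² + 2dr cosθ = |CA|² = 0.03254 m²;  d cosθ + r = -0.0099294 m.
|ω_lever| = |0.0949·4.461·-0.0099294| / 0.03254 = 0.12918 rad/s.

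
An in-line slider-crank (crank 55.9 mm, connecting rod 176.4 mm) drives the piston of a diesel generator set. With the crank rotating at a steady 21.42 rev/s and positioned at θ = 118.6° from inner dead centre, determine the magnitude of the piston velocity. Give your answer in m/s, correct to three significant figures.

ω = 2π·21.4 = 134.6 rad/s
For an in-line slider-crank, x = r cosθ + √(L² − r² sin²θ), so v = −rω sinθ·[1 + r cosθ/√(L² − r² sin²θ)].
With r = 0.0559 m, L = 0.1764 m, θ = 118.6°: √(L² − r² sin²θ) = 0.16943 m.
v = −0.0559·134.6·0.87798·[1 + 0.0559·-0.47869/0.16943] = -5.5622 m/s.
|v| = 5.5622 m/s.

5.56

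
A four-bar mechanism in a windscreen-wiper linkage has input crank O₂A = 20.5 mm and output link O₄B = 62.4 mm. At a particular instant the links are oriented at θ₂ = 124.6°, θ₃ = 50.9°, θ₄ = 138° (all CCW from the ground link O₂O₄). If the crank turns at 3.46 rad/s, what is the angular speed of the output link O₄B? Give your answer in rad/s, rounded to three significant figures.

1.09

ω₂ = 3.46 rad/s
Differentiating the loop-closure r₂e^{iθ₂}+r₃e^{iθ₃}=r₁+r₄e^{iθ₄} gives r₂ω₂e^{iθ₂}+r₃ω₃e^{iθ₃}=r₄ω₄e^{iθ₄}.
Eliminating the other unknown: ω₄ = r₂ω₂ sin(θ₂−θ₃) / [r₄ sin(θ₄−θ₃)].
Numerator sine = +0.95981; denominator sine = +0.99872.
Result = 0.0205·3.46·(+0.95981) / (0.0624·(+0.99872)) = +1.0924 rad/s; magnitude 1.0924 rad/s.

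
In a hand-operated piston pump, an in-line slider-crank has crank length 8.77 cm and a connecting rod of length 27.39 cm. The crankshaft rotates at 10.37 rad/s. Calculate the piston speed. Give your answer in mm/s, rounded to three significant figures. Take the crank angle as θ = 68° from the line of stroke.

ω = 10.37 rad/s
For an in-line slider-crank, x = r cosθ + √(L² − r² sin²θ), so v = −rω sinθ·[1 + r cosθ/√(L² − r² sin²θ)].
With r = 0.0877 m, L = 0.2739 m, θ = 68°: √(L² − r² sin²θ) = 0.26155 m.
v = −0.0877·10.37·0.92718·[1 + 0.0877·0.37461/0.26155] = -0.94914 m/s.
|v| = 0.94914 m/s = 949.14 mm/s.

949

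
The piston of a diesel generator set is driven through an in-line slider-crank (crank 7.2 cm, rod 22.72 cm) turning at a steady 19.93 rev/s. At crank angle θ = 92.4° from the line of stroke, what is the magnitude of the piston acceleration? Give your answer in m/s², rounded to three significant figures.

ω = 2π·19.9 = 125.2 rad/s
x(θ) = r cosθ + √(L² − r² sin²θ); with ω constant, a = ω²·d²x/dθ².
d²x/dθ² = −r cosθ − r²(cos2θ)/√u − r⁴ sin²2θ/(4u^{3/2}),  u = L² − r² sin²θ = 0.0464449 m².
Substituting r = 0.072 m, L = 0.2272 m, θ = 92.4°: d²x/dθ² = +0.02698 m.
a = ω²·d²x/dθ² = (125.2)²·(+0.02698) = +423.08 m/s²;  |a| = 423.08 m/s².

423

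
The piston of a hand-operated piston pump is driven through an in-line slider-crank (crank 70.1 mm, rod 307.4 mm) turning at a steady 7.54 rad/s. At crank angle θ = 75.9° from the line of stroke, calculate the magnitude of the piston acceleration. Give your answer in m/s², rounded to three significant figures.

ω = 7.54 rad/s
x(θ) = r cosθ + √(L² − r² sin²θ); with ω constant, a = ω²·d²x/dθ².
d²x/dθ² = −r cosθ − r²(cos2θ)/√u − r⁴ sin²2θ/(4u^{3/2}),  u = L² − r² sin²θ = 0.0898724 m².
Substituting r = 0.0701 m, L = 0.3074 m, θ = 75.9°: d²x/dθ² = -0.0026814 m.
a = ω²·d²x/dθ² = (7.54)²·(-0.0026814) = -0.15244 m/s²;  |a| = 0.15244 m/s².

0.152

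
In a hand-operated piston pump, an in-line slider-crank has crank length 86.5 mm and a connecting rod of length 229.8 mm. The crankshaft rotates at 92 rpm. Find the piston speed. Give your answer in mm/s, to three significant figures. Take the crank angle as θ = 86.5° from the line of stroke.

ω = 2π·92/60 = 9.634 rad/s
For an in-line slider-crank, x = r cosθ + √(L² − r² sin²θ), so v = −rω sinθ·[1 + r cosθ/√(L² − r² sin²θ)].
With r = 0.0865 m, L = 0.2298 m, θ = 86.5°: √(L² − r² sin²θ) = 0.21296 m.
v = −0.0865·9.634·0.99813·[1 + 0.0865·0.06105/0.21296] = -0.85243 m/s.
|v| = 0.85243 m/s = 852.43 mm/s.

852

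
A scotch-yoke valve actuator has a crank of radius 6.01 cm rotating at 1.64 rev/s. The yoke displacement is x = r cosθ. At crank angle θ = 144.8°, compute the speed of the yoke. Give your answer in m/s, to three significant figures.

ω = 10.3 rad/s (from 1.64 rev/s).
x = r cosθ ⇒ ẋ = −rω sinθ.
|v| = rω|sinθ| = 0.0601·10.3·|sin 144.8°| = 0.35698 m/s.

0.357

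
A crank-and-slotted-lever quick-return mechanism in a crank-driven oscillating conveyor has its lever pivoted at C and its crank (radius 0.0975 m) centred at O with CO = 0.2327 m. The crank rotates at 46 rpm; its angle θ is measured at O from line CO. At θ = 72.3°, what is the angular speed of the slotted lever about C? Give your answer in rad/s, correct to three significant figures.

ω = 4.817 rad/s (from 46 rpm).
Crank pin A relative to C: A = (d + r cosθ, r sinθ); lever angle φ = atan2(r sinθ, d + r cosθ).
Differentiating tanφ: φ̇ = rω(d cosθ + r)/(d² + r² + 2dr cosθ).
d² + r² + 2dr cosθ = |CA|² = 0.0774515 m²;  d cosθ + r = +0.16825 m.
|ω_lever| = |0.0975·4.817·+0.16825| / 0.0774515 = 1.0203 rad/s.

1.02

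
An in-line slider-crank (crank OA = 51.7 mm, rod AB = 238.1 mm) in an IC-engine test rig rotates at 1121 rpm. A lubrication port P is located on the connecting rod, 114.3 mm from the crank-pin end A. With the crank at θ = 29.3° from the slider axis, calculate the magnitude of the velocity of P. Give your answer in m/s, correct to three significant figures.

ω = 117.4 rad/s.  Crank-pin speed |V_A| = rω = 6.0691 m/s, perpendicular to OA.
Rod angle: sinφ = −(r/L) sinθ ⇒ φ = -6.100°; ω_rod = −rω cosθ/√(L²−r²sin²θ) = -22.355 rad/s.
V_P = V_A + ω_rod × AP, with AP = 0.1143 m along the rod.
Components: V_Px = −rω sinθ − a·ω_rod·sinφ = -3.2416 m/s;  V_Py = rω cosθ + a·ω_rod·cosφ = +2.7519 m/s.
|V_P| = √(V_Px² + V_Py²) = 4.2522 m/s.

4.25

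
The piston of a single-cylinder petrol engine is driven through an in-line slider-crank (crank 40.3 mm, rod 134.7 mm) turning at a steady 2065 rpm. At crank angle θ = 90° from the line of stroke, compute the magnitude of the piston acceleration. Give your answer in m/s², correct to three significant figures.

591

ω = 2π·2065/60 = 216.2 rad/s
x(θ) = r cosθ + √(L² − r² sin²θ); with ω constant, a = ω²·d²x/dθ².
d²x/dθ² = −r cosθ − r²(cos2θ)/√u − r⁴ sin²2θ/(4u^{3/2}),  u = L² − r² sin²θ = 0.01652 m².
Substituting r = 0.0403 m, L = 0.1347 m, θ = 90°: d²x/dθ² = +0.012636 m.
a = ω²·d²x/dθ² = (216.2)²·(+0.012636) = +590.88 m/s²;  |a| = 590.88 m/s².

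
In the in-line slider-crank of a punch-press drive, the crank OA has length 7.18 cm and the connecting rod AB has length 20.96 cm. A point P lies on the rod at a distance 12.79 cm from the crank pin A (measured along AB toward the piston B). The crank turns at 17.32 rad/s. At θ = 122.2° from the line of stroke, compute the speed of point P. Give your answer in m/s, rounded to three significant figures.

0.965

ω = 17.32 rad/s.  Crank-pin speed |V_A| = rω = 1.2436 m/s, perpendicular to OA.
Rod angle: sinφ = −(r/L) sinθ ⇒ φ = -16.850°; ω_rod = −rω cosθ/√(L²−r²sin²θ) = +3.3034 rad/s.
V_P = V_A + ω_rod × AP, with AP = 0.1279 m along the rod.
Components: V_Px = −rω sinθ − a·ω_rod·sinφ = -0.92983 m/s;  V_Py = rω cosθ + a·ω_rod·cosφ = -0.2583 m/s.
|V_P| = √(V_Px² + V_Py²) = 0.96504 m/s.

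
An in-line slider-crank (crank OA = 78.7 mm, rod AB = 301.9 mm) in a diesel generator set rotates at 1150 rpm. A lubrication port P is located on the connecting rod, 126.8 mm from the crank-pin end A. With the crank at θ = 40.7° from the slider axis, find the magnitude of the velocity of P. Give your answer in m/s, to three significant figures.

7.89

ω = 120.4 rad/s.  Crank-pin speed |V_A| = rω = 9.4777 m/s, perpendicular to OA.
Rod angle: sinφ = −(r/L) sinθ ⇒ φ = -9.787°; ω_rod = −rω cosθ/√(L²−r²sin²θ) = -24.152 rad/s.
V_P = V_A + ω_rod × AP, with AP = 0.1268 m along the rod.
Components: V_Px = −rω sinθ − a·ω_rod·sinφ = -6.701 m/s;  V_Py = rω cosθ + a·ω_rod·cosφ = +4.1674 m/s.
|V_P| = √(V_Px² + V_Py²) = 7.8912 m/s.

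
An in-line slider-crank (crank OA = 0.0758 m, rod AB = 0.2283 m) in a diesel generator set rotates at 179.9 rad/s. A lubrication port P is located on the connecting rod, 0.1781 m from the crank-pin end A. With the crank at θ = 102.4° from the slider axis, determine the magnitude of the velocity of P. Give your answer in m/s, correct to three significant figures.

ω = 179.9 rad/s.  Crank-pin speed |V_A| = rω = 13.636 m/s, perpendicular to OA.
Rod angle: sinφ = −(r/L) sinθ ⇒ φ = -18.922°; ω_rod = −rω cosθ/√(L²−r²sin²θ) = +13.559 rad/s.
V_P = V_A + ω_rod × AP, with AP = 0.1781 m along the rod.
Components: V_Px = −rω sinθ − a·ω_rod·sinφ = -12.535 m/s;  V_Py = rω cosθ + a·ω_rod·cosφ = -0.64388 m/s.
|V_P| = √(V_Px² + V_Py²) = 12.552 m/s.

12.6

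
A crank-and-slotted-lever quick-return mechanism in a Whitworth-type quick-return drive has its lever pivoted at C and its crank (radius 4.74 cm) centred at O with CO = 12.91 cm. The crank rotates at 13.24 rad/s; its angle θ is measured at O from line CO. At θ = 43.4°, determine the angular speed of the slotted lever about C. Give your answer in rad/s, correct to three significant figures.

ω = 13.24 rad/s
Crank pin A relative to C: A = (d + r cosθ, r sinθ); lever angle φ = atan2(r sinθ, d + r cosθ).
Differentiating tanφ: φ̇ = rω(d cosθ + r)/(d² + r² + 2dr cosθ).
d² + r² + 2dr cosθ = |CA|² = 0.0278059 m²;  d cosθ + r = +0.1412 m.
|ω_lever| = |0.0474·13.24·+0.1412| / 0.0278059 = 3.1869 rad/s.

3.19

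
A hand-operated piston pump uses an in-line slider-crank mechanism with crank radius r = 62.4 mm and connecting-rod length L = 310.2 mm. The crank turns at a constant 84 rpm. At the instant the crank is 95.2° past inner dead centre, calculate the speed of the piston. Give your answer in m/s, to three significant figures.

0.536

ω = 2π·84/60 = 8.796 rad/s
For an in-line slider-crank, x = r cosθ + √(L² − r² sin²θ), so v = −rω sinθ·[1 + r cosθ/√(L² − r² sin²θ)].
With r = 0.0624 m, L = 0.3102 m, θ = 95.2°: √(L² − r² sin²θ) = 0.30391 m.
v = −0.0624·8.796·0.99588·[1 + 0.0624·-0.09063/0.30391] = -0.53647 m/s.
|v| = 0.53647 m/s.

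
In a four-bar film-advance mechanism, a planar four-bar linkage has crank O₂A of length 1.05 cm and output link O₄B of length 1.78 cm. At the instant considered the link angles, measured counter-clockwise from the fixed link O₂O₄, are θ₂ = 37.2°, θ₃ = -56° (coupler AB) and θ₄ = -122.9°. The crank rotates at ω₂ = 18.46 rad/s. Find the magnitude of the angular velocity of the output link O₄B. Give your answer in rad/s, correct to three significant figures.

11.8

ω₂ = 18.46 rad/s
Differentiating the loop-closure r₂e^{iθ₂}+r₃e^{iθ₃}=r₁+r₄e^{iθ₄} gives r₂ω₂e^{iθ₂}+r₃ω₃e^{iθ₃}=r₄ω₄e^{iθ₄}.
Eliminating the other unknown: ω₄ = r₂ω₂ sin(θ₂−θ₃) / [r₄ sin(θ₄−θ₃)].
Numerator sine = +0.99844; denominator sine = -0.91982.
Result = 0.0105·18.46·(+0.99844) / (0.0178·(-0.91982)) = -11.82 rad/s; magnitude 11.82 rad/s.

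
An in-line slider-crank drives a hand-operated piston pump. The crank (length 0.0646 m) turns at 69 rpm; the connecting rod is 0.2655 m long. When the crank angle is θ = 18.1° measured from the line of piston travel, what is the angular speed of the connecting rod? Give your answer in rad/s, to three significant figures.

1.68

ω = 7.226 rad/s (converted from 69 rpm).
The rod makes angle φ with the slider axis where L sinφ = r sinθ; differentiating, L cosφ·φ̇ = r ω cosθ.
L cosφ = √(L² − r² sin²θ) = 0.26474 m.
|ω_rod| = r ω |cosθ| / √(L² − r² sin²θ) = 0.0646·7.226·0.95052/0.26474 = 1.6759 rad/s.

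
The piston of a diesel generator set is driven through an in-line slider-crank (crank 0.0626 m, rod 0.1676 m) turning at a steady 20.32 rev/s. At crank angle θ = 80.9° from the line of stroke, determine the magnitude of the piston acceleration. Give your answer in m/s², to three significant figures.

227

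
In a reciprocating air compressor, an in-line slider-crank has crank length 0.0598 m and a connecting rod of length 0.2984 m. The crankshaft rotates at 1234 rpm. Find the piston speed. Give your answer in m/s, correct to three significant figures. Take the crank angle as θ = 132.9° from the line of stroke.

ω = 2π·1234/60 = 129.2 rad/s
For an in-line slider-crank, x = r cosθ + √(L² − r² sin²θ), so v = −rω sinθ·[1 + r cosθ/√(L² − r² sin²θ)].
With r = 0.0598 m, L = 0.2984 m, θ = 132.9°: √(L² − r² sin²θ) = 0.29517 m.
v = −0.0598·129.2·0.73254·[1 + 0.0598·-0.68072/0.29517] = -4.8801 m/s.
|v| = 4.8801 m/s.

4.88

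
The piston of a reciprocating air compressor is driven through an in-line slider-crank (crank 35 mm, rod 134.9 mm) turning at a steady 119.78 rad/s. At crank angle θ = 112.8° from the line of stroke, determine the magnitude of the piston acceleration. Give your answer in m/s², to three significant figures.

ω = 119.8 rad/s
x(θ) = r cosθ + √(L² − r² sin²θ); with ω constant, a = ω²·d²x/dθ².
d²x/dθ² = −r cosθ − r²(cos2θ)/√u − r⁴ sin²2θ/(4u^{3/2}),  u = L² − r² sin²θ = 0.017157 m².
Substituting r = 0.035 m, L = 0.1349 m, θ = 112.8°: d²x/dθ² = +0.020021 m.
a = ω²·d²x/dθ² = (119.8)²·(+0.020021) = +287.25 m/s²;  |a| = 287.25 m/s².

287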